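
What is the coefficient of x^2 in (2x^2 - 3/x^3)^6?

2160

General term: C(6,j)·(2x^2)^j·(-3/x^3)^(6-j), with x-exponent 2j − 3(6−j) = 5j − 18.
Set 5j − 18 = 2: j = 4.
C(6,4) = 15; 2^4 = 16; (-3)^2 = 9.
Coefficient = 15 · 16 · 9 = 2160.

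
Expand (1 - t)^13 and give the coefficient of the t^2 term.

78

The general term is C(13,j)·(1)^j·(-t)^(13-j); the t^2 term has j = 11.
C(13,11) = 78.
Coefficient = C(13,11) = 78.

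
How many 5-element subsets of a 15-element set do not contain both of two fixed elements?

2717

All 5-subsets: C(15,5) = 3003. Those containing both fixed elements: C(13,3) = 286.
3003 − 286 = 2717.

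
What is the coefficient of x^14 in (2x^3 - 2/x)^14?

-56229888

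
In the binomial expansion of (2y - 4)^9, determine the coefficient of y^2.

The general term is C(9,j)·(2y)^j·(-4)^(9-j); the y^2 term has j = 2.
C(9,2) = 36.
Coefficient = C(9,2) · 2^2 · (-4)^7 = 36 · 4 · (-16384) = -2359296.

-2359296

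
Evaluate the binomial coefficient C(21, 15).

54264

C(21,15) = C(21,6) by symmetry.
C(21,6) = (21·20·19·18·17·16) / 6! = 39070080 / 720 = 54264.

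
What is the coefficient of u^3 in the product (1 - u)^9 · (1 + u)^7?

14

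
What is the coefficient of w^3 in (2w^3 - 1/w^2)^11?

General term: C(11,j)·(2w^3)^j·(-1/w^2)^(11-j), with w-exponent 3j − 2(11−j) = 5j − 22.
Set 5j − 22 = 3: j = 5.
C(11,5) = 462; 2^5 = 32; (-1)^6 = 1.
Coefficient = 462 · 32 · 1 = 14784.

14784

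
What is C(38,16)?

22239974430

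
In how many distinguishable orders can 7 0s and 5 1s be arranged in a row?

792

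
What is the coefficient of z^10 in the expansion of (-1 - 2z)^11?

-11264

The general term is C(11,j)·(-1)^j·(-2z)^(11-j); the z^10 term has j = 1.
C(11,1) = 11.
Coefficient = C(11,1) · (-1)^1 · (-2)^10 = 11 · (-1) · 1024 = -11264.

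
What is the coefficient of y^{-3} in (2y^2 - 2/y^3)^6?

-1280

General term: C(6,j)·(2y^2)^j·(-2/y^3)^(6-j), with y-exponent 2j − 3(6−j) = 5j − 18.
Set 5j − 18 = -3: j = 3.
C(6,3) = 20; 2^3 = 8; (-2)^3 = -8.
Coefficient = 20 · 8 · (-8) = -1280.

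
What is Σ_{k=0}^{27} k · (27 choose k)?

1811939328

Since k·C(27,k) = 27·C(26,k−1), the sum is 27·2^26 = 27·67108864 = 1811939328.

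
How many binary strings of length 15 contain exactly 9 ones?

Choose the 9 positions: C(15,9) = 5005.

5005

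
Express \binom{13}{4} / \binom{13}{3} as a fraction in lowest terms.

C(n,k+1)/C(n,k) = (n−k)/(k+1) = (13−3)/(3+1) = 10/4 = 5/2.

5/2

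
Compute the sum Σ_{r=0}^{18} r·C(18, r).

2359296

Differentiating (1+x)^18 and setting x=1: Σ r·C(18,r) = 18·2^17 = 2359296.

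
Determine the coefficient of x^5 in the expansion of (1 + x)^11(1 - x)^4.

-77

Coefficient of x^5 = Σ_{j} C(11,j)·1^j·C(4,5-j)·(-1)^(5-j) for j from 1 to 5.
= 11 + (-220) + 990 + (-1320) + 462 = -77.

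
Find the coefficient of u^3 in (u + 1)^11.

165

The general term is C(11,j)·(u)^j·(1)^(11-j); the u^3 term has j = 3.
C(11,3) = 165.
Coefficient = C(11,3) = 165.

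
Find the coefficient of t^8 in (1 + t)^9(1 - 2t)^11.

Coefficient of t^8 = Σ_{j} C(9,j)·1^j·C(11,8-j)·(-2)^(8-j) for j from 0 to 8.
= 42240 + (-380160) + 1064448 + (-1241856) + 665280 + (-166320) + 18480 + (-792) + 9 = 1329.

1329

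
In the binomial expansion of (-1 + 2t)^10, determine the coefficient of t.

The general term is C(10,j)·(-1)^j·(2t)^(10-j); the t^1 term has j = 9.
C(10,9) = 10.
Coefficient = C(10,9) · (-1)^9 · 2^1 = 10 · (-1) · 2 = -20.

-20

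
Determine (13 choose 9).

715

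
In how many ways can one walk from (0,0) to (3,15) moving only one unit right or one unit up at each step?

Each path is a sequence of 18 steps with 3 rights: C(18,3) = 816.

816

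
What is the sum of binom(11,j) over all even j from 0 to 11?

1024

Even-j terms of row 11 sum to 2^10 = 1024.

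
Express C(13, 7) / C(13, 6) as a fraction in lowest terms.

1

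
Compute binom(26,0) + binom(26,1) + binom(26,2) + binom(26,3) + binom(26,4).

1 + 26 + 325 + 2600 + 14950 = 17902.

17902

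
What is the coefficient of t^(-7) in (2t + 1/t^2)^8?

448

General term: C(8,j)·(2t)^j·(1/t^2)^(8-j), with t-exponent 1j − 2(8−j) = 3j − 16.
Set 3j − 16 = -7: j = 3.
C(8,3) = 56; 2^3 = 8; 1^5 = 1.
Coefficient = 56 · 8 · 1 = 448.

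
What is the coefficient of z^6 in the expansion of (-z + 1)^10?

The general term is C(10,j)·(-z)^j·(1)^(10-j); the z^6 term has j = 6.
C(10,6) = 210.
Coefficient = C(10,6) = 210.

210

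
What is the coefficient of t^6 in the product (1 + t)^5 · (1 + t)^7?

924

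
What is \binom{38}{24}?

C(38,24) = C(38,14) by symmetry.
C(38,14) = (38·37·36·35·34·33·32·31·30·29·28·27·26·25) / 14! = 842975203103953920000 / 87178291200 = 9669554100.

9669554100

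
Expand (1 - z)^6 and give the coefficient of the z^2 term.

The general term is C(6,j)·(1)^j·(-z)^(6-j); the z^2 term has j = 4.
C(6,4) = 15.
Coefficient = C(6,4) = 15.

15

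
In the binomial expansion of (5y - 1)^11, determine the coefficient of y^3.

The general term is C(11,j)·(5y)^j·(-1)^(11-j); the y^3 term has j = 3.
C(11,3) = 165.
Coefficient = C(11,3) · 5^3 = 165 · 125 = 20625.

20625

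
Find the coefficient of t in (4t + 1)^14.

56

The general term is C(14,j)·(4t)^j·(1)^(14-j); the t^1 term has j = 1.
C(14,1) = 14.
Coefficient = C(14,1) · 4^1 = 14 · 4 = 56.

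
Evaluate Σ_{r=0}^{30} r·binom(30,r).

16106127360

Since r·C(30,r) = 30·C(29,r−1), the sum is 30·2^29 = 30·536870912 = 16106127360.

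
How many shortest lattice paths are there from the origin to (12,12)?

Each path is a sequence of 24 steps with 12 rights: C(24,12) = 2704156.

2704156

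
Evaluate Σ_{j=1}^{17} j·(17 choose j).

1114112

Differentiating (1+x)^17 and setting x=1: Σ j·C(17,j) = 17·2^16 = 1114112.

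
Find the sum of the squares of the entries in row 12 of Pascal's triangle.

By Vandermonde's identity, Σ C(12,i)² = C(24,12) = 2704156.

2704156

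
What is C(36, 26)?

C(36,26) = C(36,10) by symmetry.
C(36,10) = (36·35·34·33·32·31·30·29·28·27) / 10! = 922393263052800 / 3628800 = 254186856.

254186856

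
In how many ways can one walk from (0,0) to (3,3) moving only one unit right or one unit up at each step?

20

Each path is a sequence of 6 steps with 3 rights: C(6,3) = 20.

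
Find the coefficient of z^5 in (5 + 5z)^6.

93750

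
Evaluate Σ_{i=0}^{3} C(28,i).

1 + 28 + 378 + 3276 = 3683.

3683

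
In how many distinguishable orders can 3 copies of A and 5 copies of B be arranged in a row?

56

Choose positions for the A's: C(8,3) = 56.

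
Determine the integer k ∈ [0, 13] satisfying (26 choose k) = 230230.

C(26,k) increases on 0 ≤ k ≤ 13. C(26,5) = 65780 and C(26,6) = 230230, so k = 6.

6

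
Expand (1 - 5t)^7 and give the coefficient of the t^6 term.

109375

The general term is C(7,j)·(1)^j·(-5t)^(7-j); the t^6 term has j = 1.
C(7,1) = 7.
Coefficient = C(7,1) · (-5)^6 = 7 · 15625 = 109375.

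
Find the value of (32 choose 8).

C(32,8) = (32·31·30·29·28·27·26·25) / 8! = 424097856000 / 40320 = 10518300.

10518300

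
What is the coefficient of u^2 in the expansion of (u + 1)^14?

91

The general term is C(14,j)·(u)^j·(1)^(14-j); the u^2 term has j = 2.
C(14,2) = 91.
Coefficient = C(14,2) = 91.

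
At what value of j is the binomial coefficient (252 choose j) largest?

C(252,j) is maximized at j = 252/2 = 126.

126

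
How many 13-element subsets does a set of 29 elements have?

C(29,13) = (29·28·27·26·25·24·23·22·21·20·19·18·17) / 13! = 422590010274432000 / 6227020800 = 67863915.

67863915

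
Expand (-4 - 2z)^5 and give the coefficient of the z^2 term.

-2560

The general term is C(5,j)·(-4)^j·(-2z)^(5-j); the z^2 term has j = 3.
C(5,3) = 10.
Coefficient = C(5,3) · (-4)^3 · (-2)^2 = 10 · (-64) · 4 = -2560.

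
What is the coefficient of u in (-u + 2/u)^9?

General term: C(9,j)·(-u)^j·(2/u)^(9-j), with u-exponent 1j − 1(9−j) = 2j − 9.
Set 2j − 9 = 1: j = 5.
C(9,5) = 126; (-1)^5 = -1; 2^4 = 16.
Coefficient = 126 · (-1) · 16 = -2016.

-2016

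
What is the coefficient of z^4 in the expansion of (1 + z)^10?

210

The general term is C(10,j)·(1)^j·(z)^(10-j); the z^4 term has j = 6.
C(10,6) = 210.
Coefficient = C(10,6) = 210.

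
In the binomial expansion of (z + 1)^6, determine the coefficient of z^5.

6

The general term is C(6,j)·(z)^j·(1)^(6-j); the z^5 term has j = 5.
C(6,5) = 6.
Coefficient = C(6,5) = 6.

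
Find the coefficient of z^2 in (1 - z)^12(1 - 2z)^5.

Coefficient of z^2 = Σ_{j} C(12,j)·(-1)^j·C(5,2-j)·(-2)^(2-j) for j from 0 to 2.
= 40 + 120 + 66 = 226.

226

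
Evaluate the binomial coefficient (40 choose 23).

C(40,23) = C(40,17) by symmetry.
C(40,17) = (40·39·38·37·36·35·34·33·32·31·30·29·28·27·26·25·24) / 17! = 31560991604212034764800000 / 355687428096000 = 88732378800.

88732378800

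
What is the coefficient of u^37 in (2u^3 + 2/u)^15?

3440640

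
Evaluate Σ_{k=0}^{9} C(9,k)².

48620

Σ C(9,k)² is the coefficient of x^9 in (1+x)^9(1+x)^9 = (1+x)^18, i.e. C(18,9) = 48620.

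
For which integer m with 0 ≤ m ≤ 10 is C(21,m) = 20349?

5

C(21,m) increases on 0 ≤ m ≤ 10. C(21,4) = 5985 and C(21,5) = 20349, so m = 5.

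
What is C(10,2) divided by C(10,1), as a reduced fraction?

9/2

C(n,k+1)/C(n,k) = (n−k)/(k+1) = (10−1)/(1+1) = 9/2.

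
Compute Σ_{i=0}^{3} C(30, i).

4526

1 + 30 + 435 + 4060 = 4526.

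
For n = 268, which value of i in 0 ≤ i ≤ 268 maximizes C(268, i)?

C(268,i) is maximized at i = 268/2 = 134.

134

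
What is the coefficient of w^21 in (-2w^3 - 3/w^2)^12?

General term: C(12,j)·(-2w^3)^j·(-3/w^2)^(12-j), with w-exponent 3j − 2(12−j) = 5j − 24.
Set 5j − 24 = 21: j = 9.
C(12,9) = 220; (-2)^9 = -512; (-3)^3 = -27.
Coefficient = 220 · (-512) · (-27) = 3041280.

3041280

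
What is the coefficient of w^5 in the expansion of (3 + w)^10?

61236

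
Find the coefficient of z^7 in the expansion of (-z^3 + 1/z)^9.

General term: C(9,j)·(-z^3)^j·(1/z)^(9-j), with z-exponent 3j − 1(9−j) = 4j − 9.
Set 4j − 9 = 7: j = 4.
C(9,4) = 126; (-1)^4 = 1; 1^5 = 1.
Coefficient = 126 · 1 · 1 = 126.

126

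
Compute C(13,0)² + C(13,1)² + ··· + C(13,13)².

10400600

By Vandermonde's identity, Σ C(13,i)² = C(26,13) = 10400600.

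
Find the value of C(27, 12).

C(27,12) = (27·26·25·24·23·22·21·20·19·18·17·16) / 12! = 8326896754176000 / 479001600 = 17383860.

17383860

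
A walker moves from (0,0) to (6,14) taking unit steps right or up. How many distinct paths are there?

38760

Each path is a sequence of 20 steps with 6 rights: C(20,6) = 38760.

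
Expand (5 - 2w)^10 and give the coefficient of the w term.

-39062500

The general term is C(10,j)·(5)^j·(-2w)^(10-j); the w^1 term has j = 9.
C(10,9) = 10.
Coefficient = C(10,9) · 5^9 · (-2)^1 = 10 · 1953125 · (-2) = -39062500.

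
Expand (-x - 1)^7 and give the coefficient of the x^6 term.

-7

The general term is C(7,j)·(-x)^j·(-1)^(7-j); the x^6 term has j = 6.
C(7,6) = 7.
Coefficient = C(7,6) · (-1)^1 = 7 · (-1) = -7.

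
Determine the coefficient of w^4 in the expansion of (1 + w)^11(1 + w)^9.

(1 + w)^11(1 + w)^9 = (1 + w)^20, so the coefficient of w^4 is C(20,4)·1^4 = 4845·1 = 4845.

4845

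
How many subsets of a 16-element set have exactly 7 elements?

11440

Choose the 7 positions: C(16,7) = 11440.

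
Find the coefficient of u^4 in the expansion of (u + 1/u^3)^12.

General term: C(12,j)·(u)^j·(1/u^3)^(12-j), with u-exponent 1j − 3(12−j) = 4j − 36.
Set 4j − 36 = 4: j = 10.
C(12,10) = 66; 1^10 = 1; 1^2 = 1.
Coefficient = 66 · 1 · 1 = 66.

66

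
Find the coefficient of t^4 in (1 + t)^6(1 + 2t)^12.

Coefficient of t^4 = Σ_{j} C(6,j)·1^j·C(12,4-j)·2^(4-j) for j from 0 to 4.
= 7920 + 10560 + 3960 + 480 + 15 = 22935.

22935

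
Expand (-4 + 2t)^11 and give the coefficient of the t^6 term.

The general term is C(11,j)·(-4)^j·(2t)^(11-j); the t^6 term has j = 5.
C(11,5) = 462.
Coefficient = C(11,5) · (-4)^5 · 2^6 = 462 · (-1024) · 64 = -30277632.

-30277632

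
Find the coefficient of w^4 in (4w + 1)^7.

8960

The general term is C(7,j)·(4w)^j·(1)^(7-j); the w^4 term has j = 4.
C(7,4) = 35.
Coefficient = C(7,4) · 4^4 = 35 · 256 = 8960.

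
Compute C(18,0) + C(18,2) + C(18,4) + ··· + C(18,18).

131072

Even-r terms of row 18 sum to 2^17 = 131072.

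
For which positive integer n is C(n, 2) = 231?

n(n−1)/2 = 231 ⇒ n(n−1) = 462. Since 22·21 = 462, n = 22.

22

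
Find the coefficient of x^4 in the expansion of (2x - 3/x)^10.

General term: C(10,j)·(2x)^j·(-3/x)^(10-j), with x-exponent 1j − 1(10−j) = 2j − 10.
Set 2j − 10 = 4: j = 7.
C(10,7) = 120; 2^7 = 128; (-3)^3 = -27.
Coefficient = 120 · 128 · (-27) = -414720.

-414720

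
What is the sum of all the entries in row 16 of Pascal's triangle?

65536

Setting x = 1 in (1+x)^16 gives Σ C(16,j) = 2^16 = 65536.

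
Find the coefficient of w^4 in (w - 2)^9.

-4032

The general term is C(9,j)·(w)^j·(-2)^(9-j); the w^4 term has j = 4.
C(9,4) = 126.
Coefficient = C(9,4) · (-2)^5 = 126 · (-32) = -4032.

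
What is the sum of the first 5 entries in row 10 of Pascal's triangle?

386

1 + 10 + 45 + 120 + 210 = 386.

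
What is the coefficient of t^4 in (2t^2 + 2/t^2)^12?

3244032

General term: C(12,j)·(2t^2)^j·(2/t^2)^(12-j), with t-exponent 2j − 2(12−j) = 4j − 24.
Set 4j − 24 = 4: j = 7.
C(12,7) = 792; 2^7 = 128; 2^5 = 32.
Coefficient = 792 · 128 · 32 = 3244032.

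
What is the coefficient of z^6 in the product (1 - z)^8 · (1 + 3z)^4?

-644

Coefficient of z^6 = Σ_{j} C(8,j)·(-1)^j·C(4,6-j)·3^(6-j) for j from 2 to 6.
= 2268 + (-6048) + 3780 + (-672) + 28 = -644.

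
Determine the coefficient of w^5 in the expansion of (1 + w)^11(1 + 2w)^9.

Coefficient of w^5 = Σ_{j} C(11,j)·1^j·C(9,5-j)·2^(5-j) for j from 0 to 5.
= 4032 + 22176 + 36960 + 23760 + 5940 + 462 = 93330.

93330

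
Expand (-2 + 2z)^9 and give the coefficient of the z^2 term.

The general term is C(9,j)·(-2)^j·(2z)^(9-j); the z^2 term has j = 7.
C(9,7) = 36.
Coefficient = C(9,7) · (-2)^7 · 2^2 = 36 · (-128) · 4 = -18432.

-18432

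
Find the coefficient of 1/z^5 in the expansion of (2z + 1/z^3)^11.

General term: C(11,j)·(2z)^j·(1/z^3)^(11-j), with z-exponent 1j − 3(11−j) = 4j − 33.
Set 4j − 33 = -5: j = 7.
C(11,7) = 330; 2^7 = 128; 1^4 = 1.
Coefficient = 330 · 128 · 1 = 42240.

42240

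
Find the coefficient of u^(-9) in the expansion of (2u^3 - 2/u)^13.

General term: C(13,j)·(2u^3)^j·(-2/u)^(13-j), with u-exponent 3j − 1(13−j) = 4j − 13.
Set 4j − 13 = -9: j = 1.
C(13,1) = 13; 2^1 = 2; (-2)^12 = 4096.
Coefficient = 13 · 2 · 4096 = 106496.

106496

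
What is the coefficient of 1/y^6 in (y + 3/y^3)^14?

General term: C(14,j)·(y)^j·(3/y^3)^(14-j), with y-exponent 1j − 3(14−j) = 4j − 42.
Set 4j − 42 = -6: j = 9.
C(14,9) = 2002; 1^9 = 1; 3^5 = 243.
Coefficient = 2002 · 1 · 243 = 486486.

486486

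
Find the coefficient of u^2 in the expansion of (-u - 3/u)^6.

General term: C(6,j)·(-u)^j·(-3/u)^(6-j), with u-exponent 1j − 1(6−j) = 2j − 6.
Set 2j − 6 = 2: j = 4.
C(6,4) = 15; (-1)^4 = 1; (-3)^2 = 9.
Coefficient = 15 · 1 · 9 = 135.

135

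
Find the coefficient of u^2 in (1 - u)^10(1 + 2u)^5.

-15

Coefficient of u^2 = Σ_{j} C(10,j)·(-1)^j·C(5,2-j)·2^(2-j) for j from 0 to 2.
= 40 + (-100) + 45 = -15.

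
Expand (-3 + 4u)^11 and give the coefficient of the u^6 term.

-459841536

The general term is C(11,j)·(-3)^j·(4u)^(11-j); the u^6 term has j = 5.
C(11,5) = 462.
Coefficient = C(11,5) · (-3)^5 · 4^6 = 462 · (-243) · 4096 = -459841536.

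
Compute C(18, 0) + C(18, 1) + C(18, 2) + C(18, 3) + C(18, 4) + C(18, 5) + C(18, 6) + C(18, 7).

1 + 18 + 153 + 816 + 3060 + 8568 + 18564 + 31824 = 63004.

63004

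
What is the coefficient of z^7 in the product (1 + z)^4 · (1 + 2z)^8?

23872

Coefficient of z^7 = Σ_{j} C(4,j)·1^j·C(8,7-j)·2^(7-j) for j from 0 to 4.
= 1024 + 7168 + 10752 + 4480 + 448 = 23872.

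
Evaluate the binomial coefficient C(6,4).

15

C(6,4) = C(6,2) by symmetry.
C(6,2) = (6·5) / 2! = 30 / 2 = 15.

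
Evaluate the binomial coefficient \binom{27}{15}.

17383860

C(27,15) = C(27,12) by symmetry.
C(27,12) = (27·26·25·24·23·22·21·20·19·18·17·16) / 12! = 8326896754176000 / 479001600 = 17383860.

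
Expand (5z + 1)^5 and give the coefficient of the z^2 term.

250

The general term is C(5,j)·(5z)^j·(1)^(5-j); the z^2 term has j = 2.
C(5,2) = 10.
Coefficient = C(5,2) · 5^2 = 10 · 25 = 250.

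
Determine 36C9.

C(36,9) = (36·35·34·33·32·31·30·29·28) / 9! = 34162713446400 / 362880 = 94143280.

94143280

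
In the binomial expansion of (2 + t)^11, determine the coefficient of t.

11264

The general term is C(11,j)·(2)^j·(t)^(11-j); the t^1 term has j = 10.
C(11,10) = 11.
Coefficient = C(11,10) · 2^10 = 11 · 1024 = 11264.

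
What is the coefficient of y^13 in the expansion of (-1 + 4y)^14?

-939524096

The general term is C(14,j)·(-1)^j·(4y)^(14-j); the y^13 term has j = 1.
C(14,1) = 14.
Coefficient = C(14,1) · (-1)^1 · 4^13 = 14 · (-1) · 67108864 = -939524096.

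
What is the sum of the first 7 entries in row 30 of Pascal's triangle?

768212

1 + 30 + 435 + 4060 + 27405 + 142506 + 593775 = 768212.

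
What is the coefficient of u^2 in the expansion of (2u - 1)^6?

The general term is C(6,j)·(2u)^j·(-1)^(6-j); the u^2 term has j = 2.
C(6,2) = 15.
Coefficient = C(6,2) · 2^2 = 15 · 4 = 60.

60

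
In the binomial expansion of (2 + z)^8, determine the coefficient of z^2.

1792

The general term is C(8,j)·(2)^j·(z)^(8-j); the z^2 term has j = 6.
C(8,6) = 28.
Coefficient = C(8,6) · 2^6 = 28 · 64 = 1792.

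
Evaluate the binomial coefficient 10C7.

120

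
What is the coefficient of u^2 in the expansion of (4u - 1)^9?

The general term is C(9,j)·(4u)^j·(-1)^(9-j); the u^2 term has j = 2.
C(9,2) = 36.
Coefficient = C(9,2) · 4^2 · (-1)^7 = 36 · 16 · (-1) = -576.

-576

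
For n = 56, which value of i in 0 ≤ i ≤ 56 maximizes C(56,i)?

C(56,i) is maximized at i = 56/2 = 28.

28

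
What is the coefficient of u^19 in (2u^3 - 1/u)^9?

General term: C(9,j)·(2u^3)^j·(-1/u)^(9-j), with u-exponent 3j − 1(9−j) = 4j − 9.
Set 4j − 9 = 19: j = 7.
C(9,7) = 36; 2^7 = 128; (-1)^2 = 1.
Coefficient = 36 · 128 · 1 = 4608.

4608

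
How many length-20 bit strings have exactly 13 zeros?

77520

Choose the 13 positions: C(20,13) = 77520.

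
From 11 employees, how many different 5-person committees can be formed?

This is C(11,5) = 462.

462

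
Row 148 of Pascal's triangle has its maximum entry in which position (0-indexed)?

74

C(148,j) is maximized at j = 148/2 = 74.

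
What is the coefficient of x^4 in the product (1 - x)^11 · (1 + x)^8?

4

Coefficient of x^4 = Σ_{j} C(11,j)·(-1)^j·C(8,4-j)·1^(4-j) for j from 0 to 4.
= 70 + (-616) + 1540 + (-1320) + 330 = 4.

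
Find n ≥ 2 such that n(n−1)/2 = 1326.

52

n(n−1)/2 = 1326 ⇒ n(n−1) = 2652. Since 52·51 = 2652, n = 52.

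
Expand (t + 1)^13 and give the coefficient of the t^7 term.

The general term is C(13,j)·(t)^j·(1)^(13-j); the t^7 term has j = 7.
C(13,7) = 1716.
Coefficient = C(13,7) = 1716.

1716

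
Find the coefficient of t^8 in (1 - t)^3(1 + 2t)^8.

768

Coefficient of t^8 = Σ_{j} C(3,j)·(-1)^j·C(8,8-j)·2^(8-j) for j from 0 to 3.
= 256 + (-3072) + 5376 + (-1792) = 768.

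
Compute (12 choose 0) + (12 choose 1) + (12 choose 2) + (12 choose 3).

299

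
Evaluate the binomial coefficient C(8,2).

C(8,2) = (8·7) / 2! = 56 / 2 = 28.

28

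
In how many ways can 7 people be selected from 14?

This is C(14,7) = 3432.

3432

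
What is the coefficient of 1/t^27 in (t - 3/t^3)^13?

16888014

General term: C(13,j)·(t)^j·(-3/t^3)^(13-j), with t-exponent 1j − 3(13−j) = 4j − 39.
Set 4j − 39 = -27: j = 3.
C(13,3) = 286; 1^3 = 1; (-3)^10 = 59049.
Coefficient = 286 · 1 · 59049 = 16888014.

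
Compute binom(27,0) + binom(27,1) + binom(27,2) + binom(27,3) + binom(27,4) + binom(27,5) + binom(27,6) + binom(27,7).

1285624

1 + 27 + 351 + 2925 + 17550 + 80730 + 296010 + 888030 = 1285624.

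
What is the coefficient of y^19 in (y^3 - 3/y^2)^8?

General term: C(8,j)·(y^3)^j·(-3/y^2)^(8-j), with y-exponent 3j − 2(8−j) = 5j − 16.
Set 5j − 16 = 19: j = 7.
C(8,7) = 8; 1^7 = 1; (-3)^1 = -3.
Coefficient = 8 · 1 · (-3) = -24.

-24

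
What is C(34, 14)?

1391975640

C(34,14) = (34·33·32·31·30·29·28·27·26·25·24·23·22·21) / 14! = 121350057687226368000 / 87178291200 = 1391975640.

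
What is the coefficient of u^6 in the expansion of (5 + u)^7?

35

The general term is C(7,j)·(5)^j·(u)^(7-j); the u^6 term has j = 1.
C(7,1) = 7.
Coefficient = C(7,1) · 5^1 = 7 · 5 = 35.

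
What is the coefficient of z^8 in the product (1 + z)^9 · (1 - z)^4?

Coefficient of z^8 = Σ_{j} C(9,j)·1^j·C(4,8-j)·(-1)^(8-j) for j from 4 to 8.
= 126 + (-504) + 504 + (-144) + 9 = -9.

-9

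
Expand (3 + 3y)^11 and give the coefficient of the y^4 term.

The general term is C(11,j)·(3)^j·(3y)^(11-j); the y^4 term has j = 7.
C(11,7) = 330.
Coefficient = C(11,7) · 3^7 · 3^4 = 330 · 2187 · 81 = 58458510.

58458510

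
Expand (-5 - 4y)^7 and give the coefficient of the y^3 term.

-1400000

The general term is C(7,j)·(-5)^j·(-4y)^(7-j); the y^3 term has j = 4.
C(7,4) = 35.
Coefficient = C(7,4) · (-5)^4 · (-4)^3 = 35 · 625 · (-64) = -1400000.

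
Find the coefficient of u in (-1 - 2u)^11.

The general term is C(11,j)·(-1)^j·(-2u)^(11-j); the u^1 term has j = 10.
C(11,10) = 11.
Coefficient = C(11,10) · (-2)^1 = 11 · (-2) = -22.

-22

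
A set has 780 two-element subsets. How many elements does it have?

40

n(n−1)/2 = 780 ⇒ n(n−1) = 1560. Since 40·39 = 1560, n = 40.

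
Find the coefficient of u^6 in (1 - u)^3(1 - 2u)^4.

80

Coefficient of u^6 = Σ_{j} C(3,j)·(-1)^j·C(4,6-j)·(-2)^(6-j) for j from 2 to 3.
= 48 + 32 = 80.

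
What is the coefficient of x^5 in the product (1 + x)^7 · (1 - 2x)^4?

21

Coefficient of x^5 = Σ_{j} C(7,j)·1^j·C(4,5-j)·(-2)^(5-j) for j from 1 to 5.
= 112 + (-672) + 840 + (-280) + 21 = 21.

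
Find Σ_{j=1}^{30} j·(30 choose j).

16106127360

Differentiating (1+x)^30 and setting x=1: Σ j·C(30,j) = 30·2^29 = 16106127360.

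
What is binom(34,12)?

548354040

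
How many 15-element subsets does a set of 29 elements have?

77558760

C(29,15) = C(29,14) by symmetry.
C(29,14) = (29·28·27·26·25·24·23·22·21·20·19·18·17·16) / 14! = 6761440164390912000 / 87178291200 = 77558760.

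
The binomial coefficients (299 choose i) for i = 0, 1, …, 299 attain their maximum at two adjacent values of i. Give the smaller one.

For odd n = 299, C(299,i) peaks at i = (n−1)/2 and (n+1)/2; the smaller is 149.

149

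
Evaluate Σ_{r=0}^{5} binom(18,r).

1 + 18 + 153 + 816 + 3060 + 8568 = 12616.

12616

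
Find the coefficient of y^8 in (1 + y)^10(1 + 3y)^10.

Coefficient of y^8 = Σ_{j} C(10,j)·1^j·C(10,8-j)·3^(8-j) for j from 0 to 8.
= 295245 + 2624400 + 6889050 + 7348320 + 3572100 + 816480 + 85050 + 3600 + 45 = 21634290.

21634290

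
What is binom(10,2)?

C(10,2) = (10·9) / 2! = 90 / 2 = 45.

45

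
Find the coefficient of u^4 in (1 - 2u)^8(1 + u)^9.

-98

Coefficient of u^4 = Σ_{j} C(8,j)·(-2)^j·C(9,4-j)·1^(4-j) for j from 0 to 4.
= 126 + (-1344) + 4032 + (-4032) + 1120 = -98.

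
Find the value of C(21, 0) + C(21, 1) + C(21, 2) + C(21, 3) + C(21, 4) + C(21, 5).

27896

1 + 21 + 210 + 1330 + 5985 + 20349 = 27896.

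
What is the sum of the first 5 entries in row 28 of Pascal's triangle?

1 + 28 + 378 + 3276 + 20475 = 24158.

24158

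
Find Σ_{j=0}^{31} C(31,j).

Setting x = 1 in (1+x)^31 gives Σ C(31,j) = 2^31 = 2147483648.

2147483648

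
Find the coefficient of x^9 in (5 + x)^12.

27500

The general term is C(12,j)·(5)^j·(x)^(12-j); the x^9 term has j = 3.
C(12,3) = 220.
Coefficient = C(12,3) · 5^3 = 220 · 125 = 27500.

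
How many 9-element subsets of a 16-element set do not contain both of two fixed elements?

All 9-subsets: C(16,9) = 11440. Those containing both fixed elements: C(14,7) = 3432.
11440 − 3432 = 8008.

8008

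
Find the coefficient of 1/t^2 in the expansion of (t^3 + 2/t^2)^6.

General term: C(6,j)·(t^3)^j·(2/t^2)^(6-j), with t-exponent 3j − 2(6−j) = 5j − 12.
Set 5j − 12 = -2: j = 2.
C(6,2) = 15; 1^2 = 1; 2^4 = 16.
Coefficient = 15 · 1 · 16 = 240.

240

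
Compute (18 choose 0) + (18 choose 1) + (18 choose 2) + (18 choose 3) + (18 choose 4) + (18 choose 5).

12616

1 + 18 + 153 + 816 + 3060 + 8568 = 12616.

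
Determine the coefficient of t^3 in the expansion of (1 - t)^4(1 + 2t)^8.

92

Coefficient of t^3 = Σ_{j} C(4,j)·(-1)^j·C(8,3-j)·2^(3-j) for j from 0 to 3.
= 448 + (-448) + 96 + (-4) = 92.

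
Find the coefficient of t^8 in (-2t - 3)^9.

The general term is C(9,j)·(-2t)^j·(-3)^(9-j); the t^8 term has j = 8.
C(9,8) = 9.
Coefficient = C(9,8) · (-2)^8 · (-3)^1 = 9 · 256 · (-3) = -6912.

-6912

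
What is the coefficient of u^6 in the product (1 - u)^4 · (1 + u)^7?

14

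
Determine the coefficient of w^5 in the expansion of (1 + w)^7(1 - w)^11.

-56

Coefficient of w^5 = Σ_{j} C(7,j)·1^j·C(11,5-j)·(-1)^(5-j) for j from 0 to 5.
= (-462) + 2310 + (-3465) + 1925 + (-385) + 21 = -56.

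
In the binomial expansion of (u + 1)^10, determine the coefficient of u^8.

The general term is C(10,j)·(u)^j·(1)^(10-j); the u^8 term has j = 8.
C(10,8) = 45.
Coefficient = C(10,8) = 45.

45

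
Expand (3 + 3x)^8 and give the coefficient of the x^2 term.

183708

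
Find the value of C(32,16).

C(32,16) = (32·31·30·29·28·27·26·25·24·23·22·21·20·19·18·17) / 16! = 12576278705767096320000 / 20922789888000 = 601080390.

601080390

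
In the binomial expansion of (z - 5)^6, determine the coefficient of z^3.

-2500

The general term is C(6,j)·(z)^j·(-5)^(6-j); the z^3 term has j = 3.
C(6,3) = 20.
Coefficient = C(6,3) · (-5)^3 = 20 · (-125) = -2500.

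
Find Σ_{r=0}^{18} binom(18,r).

262144

The entries of row 18 sum to 2^18 = 262144.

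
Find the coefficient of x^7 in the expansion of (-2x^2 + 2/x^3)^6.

-384

General term: C(6,j)·(-2x^2)^j·(2/x^3)^(6-j), with x-exponent 2j − 3(6−j) = 5j − 18.
Set 5j − 18 = 7: j = 5.
C(6,5) = 6; (-2)^5 = -32; 2^1 = 2.
Coefficient = 6 · (-32) · 2 = -384.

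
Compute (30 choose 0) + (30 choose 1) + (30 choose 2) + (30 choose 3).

4526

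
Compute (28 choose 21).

C(28,21) = C(28,7) by symmetry.
C(28,7) = (28·27·26·25·24·23·22) / 7! = 5967561600 / 5040 = 1184040.

1184040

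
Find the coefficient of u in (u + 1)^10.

10

The general term is C(10,j)·(u)^j·(1)^(10-j); the u^1 term has j = 1.
C(10,1) = 10.
Coefficient = C(10,1) = 10.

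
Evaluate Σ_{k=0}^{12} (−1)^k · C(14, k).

13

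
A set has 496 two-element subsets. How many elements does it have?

32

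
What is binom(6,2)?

15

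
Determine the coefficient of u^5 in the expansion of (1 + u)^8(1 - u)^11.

-76

Coefficient of u^5 = Σ_{j} C(8,j)·1^j·C(11,5-j)·(-1)^(5-j) for j from 0 to 5.
= (-462) + 2640 + (-4620) + 3080 + (-770) + 56 = -76.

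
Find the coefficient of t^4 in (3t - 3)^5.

-1215

The general term is C(5,j)·(3t)^j·(-3)^(5-j); the t^4 term has j = 4.
C(5,4) = 5.
Coefficient = C(5,4) · 3^4 · (-3)^1 = 5 · 81 · (-3) = -1215.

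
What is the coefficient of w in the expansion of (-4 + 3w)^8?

-393216

The general term is C(8,j)·(-4)^j·(3w)^(8-j); the w^1 term has j = 7.
C(8,7) = 8.
Coefficient = C(8,7) · (-4)^7 · 3^1 = 8 · (-16384) · 3 = -393216.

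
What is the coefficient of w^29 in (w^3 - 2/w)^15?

General term: C(15,j)·(w^3)^j·(-2/w)^(15-j), with w-exponent 3j − 1(15−j) = 4j − 15.
Set 4j − 15 = 29: j = 11.
C(15,11) = 1365; 1^11 = 1; (-2)^4 = 16.
Coefficient = 1365 · 1 · 16 = 21840.

21840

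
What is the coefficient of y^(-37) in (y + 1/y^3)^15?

General term: C(15,j)·(y)^j·(1/y^3)^(15-j), with y-exponent 1j − 3(15−j) = 4j − 45.
Set 4j − 45 = -37: j = 2.
C(15,2) = 105; 1^2 = 1; 1^13 = 1.
Coefficient = 105 · 1 · 1 = 105.

105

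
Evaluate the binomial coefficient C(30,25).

142506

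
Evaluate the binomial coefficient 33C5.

237336

C(33,5) = (33·32·31·30·29) / 5! = 28480320 / 120 = 237336.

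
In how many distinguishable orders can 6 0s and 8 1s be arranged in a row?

Choose positions for the 0s: C(14,6) = 3003.

3003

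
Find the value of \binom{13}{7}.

C(13,7) = C(13,6) by symmetry.
C(13,6) = (13·12·11·10·9·8) / 6! = 1235520 / 720 = 1716.

1716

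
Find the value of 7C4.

35

C(7,4) = C(7,3) by symmetry.
C(7,3) = (7·6·5) / 3! = 210 / 6 = 35.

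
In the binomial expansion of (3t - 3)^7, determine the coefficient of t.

The general term is C(7,j)·(3t)^j·(-3)^(7-j); the t^1 term has j = 1.
C(7,1) = 7.
Coefficient = C(7,1) · 3^1 · (-3)^6 = 7 · 3 · 729 = 15309.

15309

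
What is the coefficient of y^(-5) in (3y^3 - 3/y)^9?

177147

General term: C(9,j)·(3y^3)^j·(-3/y)^(9-j), with y-exponent 3j − 1(9−j) = 4j − 9.
Set 4j − 9 = -5: j = 1.
C(9,1) = 9; 3^1 = 3; (-3)^8 = 6561.
Coefficient = 9 · 3 · 6561 = 177147.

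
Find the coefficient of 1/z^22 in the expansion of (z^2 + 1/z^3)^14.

General term: C(14,j)·(z^2)^j·(1/z^3)^(14-j), with z-exponent 2j − 3(14−j) = 5j − 42.
Set 5j − 42 = -22: j = 4.
C(14,4) = 1001; 1^4 = 1; 1^10 = 1.
Coefficient = 1001 · 1 · 1 = 1001.

1001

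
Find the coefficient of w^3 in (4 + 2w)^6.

10240

The general term is C(6,j)·(4)^j·(2w)^(6-j); the w^3 term has j = 3.
C(6,3) = 20.
Coefficient = C(6,3) · 4^3 · 2^3 = 20 · 64 · 8 = 10240.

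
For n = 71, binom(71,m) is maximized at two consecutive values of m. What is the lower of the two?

For odd n = 71, C(71,m) peaks at m = (n−1)/2 and (n+1)/2; the lower is 35.

35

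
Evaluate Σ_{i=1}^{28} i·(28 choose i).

Since i·C(28,i) = 28·C(27,i−1), the sum is 28·2^27 = 28·134217728 = 3758096384.

3758096384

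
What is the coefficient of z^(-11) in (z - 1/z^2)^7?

7

General term: C(7,j)·(z)^j·(-1/z^2)^(7-j), with z-exponent 1j − 2(7−j) = 3j − 14.
Set 3j − 14 = -11: j = 1.
C(7,1) = 7; 1^1 = 1; (-1)^6 = 1.
Coefficient = 7 · 1 · 1 = 7.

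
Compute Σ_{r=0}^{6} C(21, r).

1 + 21 + 210 + 1330 + 5985 + 20349 + 54264 = 82160.

82160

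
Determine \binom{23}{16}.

245157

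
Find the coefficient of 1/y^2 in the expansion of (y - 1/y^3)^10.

-120

General term: C(10,j)·(y)^j·(-1/y^3)^(10-j), with y-exponent 1j − 3(10−j) = 4j − 30.
Set 4j − 30 = -2: j = 7.
C(10,7) = 120; 1^7 = 1; (-1)^3 = -1.
Coefficient = 120 · 1 · (-1) = -120.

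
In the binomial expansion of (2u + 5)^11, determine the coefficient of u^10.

56320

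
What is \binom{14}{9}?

C(14,9) = C(14,5) by symmetry.
C(14,5) = (14·13·12·11·10) / 5! = 240240 / 120 = 2002.

2002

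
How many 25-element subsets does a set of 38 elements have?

5414950296

C(38,25) = C(38,13) by symmetry.
C(38,13) = (38·37·36·35·34·33·32·31·30·29·28·27·26) / 13! = 33719008124158156800 / 6227020800 = 5414950296.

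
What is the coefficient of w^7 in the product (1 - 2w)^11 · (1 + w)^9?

-5244

Coefficient of w^7 = Σ_{j} C(11,j)·(-2)^j·C(9,7-j)·1^(7-j) for j from 0 to 7.
= 36 + (-1848) + 27720 + (-166320) + 443520 + (-532224) + 266112 + (-42240) = -5244.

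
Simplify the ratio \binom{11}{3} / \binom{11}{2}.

3

C(n,k+1)/C(n,k) = (n−k)/(k+1) = (11−2)/(2+1) = 9/3 = 3.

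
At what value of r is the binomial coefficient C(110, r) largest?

55

C(110,r) is maximized at r = 110/2 = 55.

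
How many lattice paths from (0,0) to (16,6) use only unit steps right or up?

Each path is a sequence of 22 steps with 16 rights: C(22,16) = 74613.

74613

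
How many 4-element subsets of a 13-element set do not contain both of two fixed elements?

All 4-subsets: C(13,4) = 715. Those containing both fixed elements: C(11,2) = 55.
715 − 55 = 660.

660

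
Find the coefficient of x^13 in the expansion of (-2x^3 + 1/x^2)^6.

General term: C(6,j)·(-2x^3)^j·(1/x^2)^(6-j), with x-exponent 3j − 2(6−j) = 5j − 12.
Set 5j − 12 = 13: j = 5.
C(6,5) = 6; (-2)^5 = -32; 1^1 = 1.
Coefficient = 6 · (-32) · 1 = -192.

-192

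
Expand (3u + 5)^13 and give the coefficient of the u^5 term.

122164453125

The general term is C(13,j)·(3u)^j·(5)^(13-j); the u^5 term has j = 5.
C(13,5) = 1287.
Coefficient = C(13,5) · 3^5 · 5^8 = 1287 · 243 · 390625 = 122164453125.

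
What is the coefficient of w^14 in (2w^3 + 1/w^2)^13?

329472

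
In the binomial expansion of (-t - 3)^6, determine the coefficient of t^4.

135

The general term is C(6,j)·(-t)^j·(-3)^(6-j); the t^4 term has j = 4.
C(6,4) = 15.
Coefficient = C(6,4) · (-3)^2 = 15 · 9 = 135.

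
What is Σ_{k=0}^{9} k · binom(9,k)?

Differentiating (1+x)^9 and setting x=1: Σ k·C(9,k) = 9·2^8 = 2304.

2304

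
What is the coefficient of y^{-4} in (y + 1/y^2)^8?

General term: C(8,j)·(y)^j·(1/y^2)^(8-j), with y-exponent 1j − 2(8−j) = 3j − 16.
Set 3j − 16 = -4: j = 4.
C(8,4) = 70; 1^4 = 1; 1^4 = 1.
Coefficient = 70 · 1 · 1 = 70.

70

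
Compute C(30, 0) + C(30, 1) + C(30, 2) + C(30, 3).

4526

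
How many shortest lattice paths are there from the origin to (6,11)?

Each path is a sequence of 17 steps with 6 rights: C(17,6) = 12376.

12376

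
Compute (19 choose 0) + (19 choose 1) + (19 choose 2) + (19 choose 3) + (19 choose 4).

5036

1 + 19 + 171 + 969 + 3876 = 5036.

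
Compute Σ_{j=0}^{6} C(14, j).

6476

1 + 14 + 91 + 364 + 1001 + 2002 + 3003 = 6476.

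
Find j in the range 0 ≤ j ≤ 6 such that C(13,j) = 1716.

C(13,j) increases on 0 ≤ j ≤ 6. C(13,5) = 1287 and C(13,6) = 1716, so j = 6.

6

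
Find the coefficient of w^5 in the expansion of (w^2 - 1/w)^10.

-252

General term: C(10,j)·(w^2)^j·(-1/w)^(10-j), with w-exponent 2j − 1(10−j) = 3j − 10.
Set 3j − 10 = 5: j = 5.
C(10,5) = 252; 1^5 = 1; (-1)^5 = -1.
Coefficient = 252 · 1 · (-1) = -252.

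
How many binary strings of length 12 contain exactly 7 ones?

792

Choose the 7 positions: C(12,7) = 792.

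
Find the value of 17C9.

24310

C(17,9) = C(17,8) by symmetry.
C(17,8) = (17·16·15·14·13·12·11·10) / 8! = 980179200 / 40320 = 24310.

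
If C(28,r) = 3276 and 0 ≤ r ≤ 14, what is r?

C(28,r) increases on 0 ≤ r ≤ 14. C(28,2) = 378 and C(28,3) = 3276, so r = 3.

3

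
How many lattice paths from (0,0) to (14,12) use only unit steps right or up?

9657700

Each path is a sequence of 26 steps with 14 rights: C(26,14) = 9657700.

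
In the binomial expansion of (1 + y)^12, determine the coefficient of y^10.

The general term is C(12,j)·(1)^j·(y)^(12-j); the y^10 term has j = 2.
C(12,2) = 66.
Coefficient = C(12,2) = 66.

66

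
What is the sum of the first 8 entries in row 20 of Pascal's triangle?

137980

1 + 20 + 190 + 1140 + 4845 + 15504 + 38760 + 77520 = 137980.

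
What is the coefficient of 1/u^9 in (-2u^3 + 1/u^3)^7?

84

General term: C(7,j)·(-2u^3)^j·(1/u^3)^(7-j), with u-exponent 3j − 3(7−j) = 6j − 21.
Set 6j − 21 = -9: j = 2.
C(7,2) = 21; (-2)^2 = 4; 1^5 = 1.
Coefficient = 21 · 4 · 1 = 84.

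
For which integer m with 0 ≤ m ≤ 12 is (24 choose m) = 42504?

5

C(24,m) increases on 0 ≤ m ≤ 12. C(24,4) = 10626 and C(24,5) = 42504, so m = 5.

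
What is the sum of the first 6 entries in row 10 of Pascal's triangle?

1 + 10 + 45 + 120 + 210 + 252 = 638.

638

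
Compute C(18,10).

C(18,10) = C(18,8) by symmetry.
C(18,8) = (18·17·16·15·14·13·12·11) / 8! = 1764322560 / 40320 = 43758.

43758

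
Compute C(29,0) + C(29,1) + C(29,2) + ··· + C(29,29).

536870912

The entries of row 29 sum to 2^29 = 536870912.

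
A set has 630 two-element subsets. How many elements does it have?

36

n(n−1)/2 = 630 ⇒ n(n−1) = 1260. Since 36·35 = 1260, n = 36.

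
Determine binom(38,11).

C(38,11) = (38·37·36·35·34·33·32·31·30·29·28) / 11! = 48032775105638400 / 39916800 = 1203322288.

1203322288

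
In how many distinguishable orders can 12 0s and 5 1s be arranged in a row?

6188

Choose positions for the 0s: C(17,12) = 6188.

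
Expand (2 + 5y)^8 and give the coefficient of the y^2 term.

The general term is C(8,j)·(2)^j·(5y)^(8-j); the y^2 term has j = 6.
C(8,6) = 28.
Coefficient = C(8,6) · 2^6 · 5^2 = 28 · 64 · 25 = 44800.

44800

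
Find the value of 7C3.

35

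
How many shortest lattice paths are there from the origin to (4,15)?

3876

Each path is a sequence of 19 steps with 4 rights: C(19,4) = 3876.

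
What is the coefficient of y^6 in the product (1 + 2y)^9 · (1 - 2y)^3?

Coefficient of y^6 = Σ_{j} C(9,j)·2^j·C(3,6-j)·(-2)^(6-j) for j from 3 to 6.
= (-5376) + 24192 + (-24192) + 5376 = 0.

0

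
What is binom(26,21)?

65780

C(26,21) = C(26,5) by symmetry.
C(26,5) = (26·25·24·23·22) / 5! = 7893600 / 120 = 65780.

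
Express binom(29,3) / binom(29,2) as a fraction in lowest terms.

9

C(n,k+1)/C(n,k) = (n−k)/(k+1) = (29−2)/(2+1) = 27/3 = 9.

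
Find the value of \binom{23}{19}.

8855

C(23,19) = C(23,4) by symmetry.
C(23,4) = (23·22·21·20) / 4! = 212520 / 24 = 8855.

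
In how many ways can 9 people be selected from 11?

55

This is C(11,9) = 55.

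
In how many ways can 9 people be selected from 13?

This is C(13,9) = 715.

715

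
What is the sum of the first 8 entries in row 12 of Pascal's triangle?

1 + 12 + 66 + 220 + 495 + 792 + 924 + 792 = 3302.

3302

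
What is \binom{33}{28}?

C(33,28) = C(33,5) by symmetry.
C(33,5) = (33·32·31·30·29) / 5! = 28480320 / 120 = 237336.

237336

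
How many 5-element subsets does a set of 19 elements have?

C(19,5) = (19·18·17·16·15) / 5! = 1395360 / 120 = 11628.

11628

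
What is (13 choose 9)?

715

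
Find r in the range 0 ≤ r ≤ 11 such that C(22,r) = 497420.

9

C(22,r) increases on 0 ≤ r ≤ 11. C(22,8) = 319770 and C(22,9) = 497420, so r = 9.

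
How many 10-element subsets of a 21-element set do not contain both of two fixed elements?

All 10-subsets: C(21,10) = 352716. Those containing both fixed elements: C(19,8) = 75582.
352716 − 75582 = 277134.

277134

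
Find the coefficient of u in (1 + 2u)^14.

28

The general term is C(14,j)·(1)^j·(2u)^(14-j); the u^1 term has j = 13.
C(14,13) = 14.
Coefficient = C(14,13) · 2^1 = 14 · 2 = 28.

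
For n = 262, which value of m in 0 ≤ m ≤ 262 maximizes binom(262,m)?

C(262,m) is maximized at m = 262/2 = 131.

131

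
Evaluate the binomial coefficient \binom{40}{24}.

62852101650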